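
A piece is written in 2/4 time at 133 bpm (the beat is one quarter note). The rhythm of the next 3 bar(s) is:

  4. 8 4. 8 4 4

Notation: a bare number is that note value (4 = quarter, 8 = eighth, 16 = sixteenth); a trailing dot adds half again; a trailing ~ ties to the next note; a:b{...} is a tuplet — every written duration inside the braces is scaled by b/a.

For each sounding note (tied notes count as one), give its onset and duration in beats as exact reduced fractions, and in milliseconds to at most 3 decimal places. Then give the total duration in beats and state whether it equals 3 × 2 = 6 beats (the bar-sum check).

1) 0.0ms=0b +676.692ms=3/2b
2) 676.692ms=3/2b +225.564ms=1/2b
3) 902.256ms=2b +676.692ms=3/2b
4) 1578.947ms=7/2b +225.564ms=1/2b
5) 1804.511ms=4b +451.128ms=1b
6) 2255.639ms=5b +451.128ms=1b
Σ=6b of 6 (133bpm 2/4) — PASS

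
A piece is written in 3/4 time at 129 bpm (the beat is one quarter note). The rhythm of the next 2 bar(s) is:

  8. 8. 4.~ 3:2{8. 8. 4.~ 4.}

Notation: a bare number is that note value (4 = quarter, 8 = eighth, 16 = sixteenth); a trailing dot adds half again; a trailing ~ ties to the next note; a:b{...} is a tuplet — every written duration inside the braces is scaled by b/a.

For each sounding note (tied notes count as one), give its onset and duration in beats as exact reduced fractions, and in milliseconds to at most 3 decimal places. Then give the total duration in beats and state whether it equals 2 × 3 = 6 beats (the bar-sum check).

1) 0.0ms=0b +348.837ms=3/4b
2) 348.837ms=3/4b +348.837ms=3/4b
3) 697.674ms=3/2b +930.233ms=2b
4) 1627.907ms=7/2b +232.558ms=1/2b
5) 1860.465ms=4b +930.233ms=2b
Σ=6b of 6 (129bpm 3/4) — PASS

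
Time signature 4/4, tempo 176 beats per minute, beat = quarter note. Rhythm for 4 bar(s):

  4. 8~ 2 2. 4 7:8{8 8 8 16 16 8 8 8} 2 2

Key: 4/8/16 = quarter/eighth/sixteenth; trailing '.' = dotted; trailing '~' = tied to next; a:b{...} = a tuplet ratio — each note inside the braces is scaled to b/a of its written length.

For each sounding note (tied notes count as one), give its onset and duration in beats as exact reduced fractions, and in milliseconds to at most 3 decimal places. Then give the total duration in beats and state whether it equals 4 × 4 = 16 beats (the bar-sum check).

1) 0.0ms=0b +511.364ms=3/2b
2) 511.364ms=3/2b +852.273ms=5/2b
3) 1363.636ms=4b +1022.727ms=3b
4) 2386.364ms=7b +340.909ms=1b
5) 2727.273ms=8b +194.805ms=4/7b
6) 2922.078ms=60/7b +194.805ms=4/7b
7) 3116.883ms=64/7b +194.805ms=4/7b
8) 3311.688ms=68/7b +97.403ms=2/7b
9) 3409.091ms=10b +97.403ms=2/7b
10) 3506.494ms=72/7b +194.805ms=4/7b
11) 3701.299ms=76/7b +194.805ms=4/7b
12) 3896.104ms=80/7b +194.805ms=4/7b
13) 4090.909ms=12b +681.818ms=2b
14) 4772.727ms=14b +681.818ms=2b
Σ=16b of 16 (176bpm 4/4) — PASS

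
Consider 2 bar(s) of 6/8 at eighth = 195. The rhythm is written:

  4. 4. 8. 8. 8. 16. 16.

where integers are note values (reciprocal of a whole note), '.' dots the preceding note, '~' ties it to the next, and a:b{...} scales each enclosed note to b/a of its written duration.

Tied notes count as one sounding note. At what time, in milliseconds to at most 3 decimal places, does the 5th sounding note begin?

1. 0.0ms @ 0 + 923.077ms (3)
2. 923.077ms @ 3 + 923.077ms (3)
3. 1846.154ms @ 6 + 461.538ms (3/2)
4. 2307.692ms @ 15/2 + 461.538ms (3/2)
5. 2769.231ms @ 9 + 461.538ms (3/2)
6. 3230.769ms @ 21/2 + 230.769ms (3/4)
7. 3461.538ms @ 45/4 + 230.769ms (3/4)

note 5 onset = 9b = 2769.231ms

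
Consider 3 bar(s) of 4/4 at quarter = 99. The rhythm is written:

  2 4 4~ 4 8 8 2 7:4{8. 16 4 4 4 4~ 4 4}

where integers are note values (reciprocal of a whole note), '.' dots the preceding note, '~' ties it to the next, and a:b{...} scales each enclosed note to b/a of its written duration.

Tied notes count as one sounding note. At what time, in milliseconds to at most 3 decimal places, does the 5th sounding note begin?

note 5 onset = 11/2b = 3333.333ms

1. 0.0ms @ 0 + 1212.121ms (2)
2. 1212.121ms @ 2 + 606.061ms (1)
3. 1818.182ms @ 3 + 1212.121ms (2)
4. 3030.303ms @ 5 + 303.03ms (1/2)
5. 3333.333ms @ 11/2 + 303.03ms (1/2)
6. 3636.364ms @ 6 + 1212.121ms (2)
7. 4848.485ms @ 8 + 259.74ms (3/7)
8. 5108.225ms @ 59/7 + 86.58ms (1/7)
9. 5194.805ms @ 60/7 + 346.32ms (4/7)
10. 5541.126ms @ 64/7 + 346.32ms (4/7)
11. 5887.446ms @ 68/7 + 346.32ms (4/7)
12. 6233.766ms @ 72/7 + 692.641ms (8/7)
13. 6926.407ms @ 80/7 + 346.32ms (4/7)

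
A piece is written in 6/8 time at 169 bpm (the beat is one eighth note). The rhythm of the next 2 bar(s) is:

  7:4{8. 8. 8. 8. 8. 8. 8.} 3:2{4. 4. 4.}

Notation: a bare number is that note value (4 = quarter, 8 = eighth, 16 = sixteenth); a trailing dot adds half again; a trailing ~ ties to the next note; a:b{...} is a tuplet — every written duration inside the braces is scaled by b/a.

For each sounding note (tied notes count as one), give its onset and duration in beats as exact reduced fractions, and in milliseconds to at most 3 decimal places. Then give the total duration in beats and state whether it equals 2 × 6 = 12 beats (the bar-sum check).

1) 0.0ms=0b +304.311ms=6/7b
2) 304.311ms=6/7b +304.311ms=6/7b
3) 608.622ms=12/7b +304.311ms=6/7b
4) 912.933ms=18/7b +304.311ms=6/7b
5) 1217.244ms=24/7b +304.311ms=6/7b
6) 1521.555ms=30/7b +304.311ms=6/7b
7) 1825.866ms=36/7b +304.311ms=6/7b
8) 2130.178ms=6b +710.059ms=2b
9) 2840.237ms=8b +710.059ms=2b
10) 3550.296ms=10b +710.059ms=2b
Σ=12b of 12 (169bpm 6/8) — PASS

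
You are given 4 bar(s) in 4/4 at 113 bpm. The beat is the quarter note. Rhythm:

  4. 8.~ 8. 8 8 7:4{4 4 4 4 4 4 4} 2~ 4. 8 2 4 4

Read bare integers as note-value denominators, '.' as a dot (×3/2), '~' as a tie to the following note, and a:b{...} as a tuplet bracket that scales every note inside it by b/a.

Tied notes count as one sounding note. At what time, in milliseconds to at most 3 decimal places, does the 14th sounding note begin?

note 14 onset = 12b = 6371.681ms

1. 0.0ms @ 0 + 796.46ms (3/2)
2. 796.46ms @ 3/2 + 796.46ms (3/2)
3. 1592.92ms @ 3 + 265.487ms (1/2)
4. 1858.407ms @ 7/2 + 265.487ms (1/2)
5. 2123.894ms @ 4 + 303.413ms (4/7)
6. 2427.307ms @ 32/7 + 303.413ms (4/7)
7. 2730.721ms @ 36/7 + 303.413ms (4/7)
8. 3034.134ms @ 40/7 + 303.413ms (4/7)
9. 3337.547ms @ 44/7 + 303.413ms (4/7)
10. 3640.961ms @ 48/7 + 303.413ms (4/7)
11. 3944.374ms @ 52/7 + 303.413ms (4/7)
12. 4247.788ms @ 8 + 1858.407ms (7/2)
13. 6106.195ms @ 23/2 + 265.487ms (1/2)
14. 6371.681ms @ 12 + 1061.947ms (2)
15. 7433.628ms @ 14 + 530.973ms (1)
16. 7964.602ms @ 15 + 530.973ms (1)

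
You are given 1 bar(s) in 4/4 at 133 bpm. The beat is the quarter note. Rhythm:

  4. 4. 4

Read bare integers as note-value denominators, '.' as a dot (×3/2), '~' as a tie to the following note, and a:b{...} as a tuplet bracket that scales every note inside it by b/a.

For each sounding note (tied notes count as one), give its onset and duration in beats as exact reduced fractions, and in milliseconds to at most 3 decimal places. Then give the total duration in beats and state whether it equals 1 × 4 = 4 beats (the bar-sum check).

1) 0.0ms=0b +676.692ms=3/2b
2) 676.692ms=3/2b +676.692ms=3/2b
3) 1353.383ms=3b +451.128ms=1b
Σ=4b of 4 (133bpm 4/4) — PASS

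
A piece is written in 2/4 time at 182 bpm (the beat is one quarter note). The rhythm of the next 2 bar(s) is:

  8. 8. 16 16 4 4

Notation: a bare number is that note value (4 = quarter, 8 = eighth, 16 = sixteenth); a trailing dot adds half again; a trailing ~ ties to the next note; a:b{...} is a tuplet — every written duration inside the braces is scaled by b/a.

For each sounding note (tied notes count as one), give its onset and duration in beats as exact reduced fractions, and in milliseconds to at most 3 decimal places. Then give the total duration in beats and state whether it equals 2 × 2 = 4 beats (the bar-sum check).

1) 0.0ms=0b +247.253ms=3/4b
2) 247.253ms=3/4b +247.253ms=3/4b
3) 494.505ms=3/2b +82.418ms=1/4b
4) 576.923ms=7/4b +82.418ms=1/4b
5) 659.341ms=2b +329.67ms=1b
6) 989.011ms=3b +329.67ms=1b
Σ=4b of 4 (182bpm 2/4) — PASS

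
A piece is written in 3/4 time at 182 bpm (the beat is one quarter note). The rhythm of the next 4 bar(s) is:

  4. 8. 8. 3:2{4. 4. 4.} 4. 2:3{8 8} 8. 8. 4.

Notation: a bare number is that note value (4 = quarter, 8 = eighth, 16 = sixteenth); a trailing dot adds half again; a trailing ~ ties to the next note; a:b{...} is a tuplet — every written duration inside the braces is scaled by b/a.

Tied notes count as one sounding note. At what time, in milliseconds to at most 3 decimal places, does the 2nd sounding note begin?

note 2 onset = 3/2b = 494.505ms

1. 0.0ms @ 0 + 494.505ms (3/2)
2. 494.505ms @ 3/2 + 247.253ms (3/4)
3. 741.758ms @ 9/4 + 247.253ms (3/4)
4. 989.011ms @ 3 + 329.67ms (1)
5. 1318.681ms @ 4 + 329.67ms (1)
6. 1648.352ms @ 5 + 329.67ms (1)
7. 1978.022ms @ 6 + 494.505ms (3/2)
8. 2472.527ms @ 15/2 + 247.253ms (3/4)
9. 2719.78ms @ 33/4 + 247.253ms (3/4)
10. 2967.033ms @ 9 + 247.253ms (3/4)
11. 3214.286ms @ 39/4 + 247.253ms (3/4)
12. 3461.538ms @ 21/2 + 494.505ms (3/2)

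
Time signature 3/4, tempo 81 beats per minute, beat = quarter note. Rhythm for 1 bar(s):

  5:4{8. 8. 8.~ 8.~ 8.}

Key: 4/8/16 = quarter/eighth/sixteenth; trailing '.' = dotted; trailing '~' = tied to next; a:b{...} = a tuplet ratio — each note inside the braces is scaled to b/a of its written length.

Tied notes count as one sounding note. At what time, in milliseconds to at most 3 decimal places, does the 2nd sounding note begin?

1. 0.0ms @ 0 + 444.444ms (3/5)
2. 444.444ms @ 3/5 + 444.444ms (3/5)
3. 888.889ms @ 6/5 + 1333.333ms (9/5)

note 2 onset = 3/5b = 444.444ms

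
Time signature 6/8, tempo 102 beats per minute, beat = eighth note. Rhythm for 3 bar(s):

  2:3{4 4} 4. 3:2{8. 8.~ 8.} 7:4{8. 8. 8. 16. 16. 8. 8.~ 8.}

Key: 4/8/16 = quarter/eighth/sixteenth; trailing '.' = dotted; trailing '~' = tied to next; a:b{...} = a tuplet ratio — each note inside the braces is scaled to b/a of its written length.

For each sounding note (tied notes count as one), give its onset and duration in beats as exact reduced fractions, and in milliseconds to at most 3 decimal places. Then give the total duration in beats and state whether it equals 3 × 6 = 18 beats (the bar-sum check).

1) 0.0ms=0b +1764.706ms=3b
2) 1764.706ms=3b +1764.706ms=3b
3) 3529.412ms=6b +1764.706ms=3b
4) 5294.118ms=9b +588.235ms=1b
5) 5882.353ms=10b +1176.471ms=2b
6) 7058.824ms=12b +504.202ms=6/7b
7) 7563.025ms=90/7b +504.202ms=6/7b
8) 8067.227ms=96/7b +504.202ms=6/7b
9) 8571.429ms=102/7b +252.101ms=3/7b
10) 8823.529ms=15b +252.101ms=3/7b
11) 9075.63ms=108/7b +504.202ms=6/7b
12) 9579.832ms=114/7b +1008.403ms=12/7b
Σ=18b of 18 (102bpm 6/8) — PASS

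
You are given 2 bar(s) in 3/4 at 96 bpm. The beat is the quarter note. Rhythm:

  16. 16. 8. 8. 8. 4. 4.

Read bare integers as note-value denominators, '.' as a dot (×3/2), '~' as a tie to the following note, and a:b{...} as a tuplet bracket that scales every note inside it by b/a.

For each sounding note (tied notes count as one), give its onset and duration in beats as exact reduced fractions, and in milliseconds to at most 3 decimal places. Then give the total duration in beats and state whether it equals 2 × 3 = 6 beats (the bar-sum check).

1) 0.0ms=0b +234.375ms=3/8b
2) 234.375ms=3/8b +234.375ms=3/8b
3) 468.75ms=3/4b +468.75ms=3/4b
4) 937.5ms=3/2b +468.75ms=3/4b
5) 1406.25ms=9/4b +468.75ms=3/4b
6) 1875.0ms=3b +937.5ms=3/2b
7) 2812.5ms=9/2b +937.5ms=3/2b
Σ=6b of 6 (96bpm 3/4) — PASS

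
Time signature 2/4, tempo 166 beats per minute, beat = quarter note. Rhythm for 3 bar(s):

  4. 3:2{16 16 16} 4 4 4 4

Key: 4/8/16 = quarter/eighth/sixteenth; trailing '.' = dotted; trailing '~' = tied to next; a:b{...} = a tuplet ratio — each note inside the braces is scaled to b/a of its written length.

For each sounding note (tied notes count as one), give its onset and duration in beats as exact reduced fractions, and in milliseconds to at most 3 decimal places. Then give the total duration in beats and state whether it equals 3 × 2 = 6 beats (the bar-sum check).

1) 0.0ms=0b +542.169ms=3/2b
2) 542.169ms=3/2b +60.241ms=1/6b
3) 602.41ms=5/3b +60.241ms=1/6b
4) 662.651ms=11/6b +60.241ms=1/6b
5) 722.892ms=2b +361.446ms=1b
6) 1084.337ms=3b +361.446ms=1b
7) 1445.783ms=4b +361.446ms=1b
8) 1807.229ms=5b +361.446ms=1b
Σ=6b of 6 (166bpm 2/4) — PASS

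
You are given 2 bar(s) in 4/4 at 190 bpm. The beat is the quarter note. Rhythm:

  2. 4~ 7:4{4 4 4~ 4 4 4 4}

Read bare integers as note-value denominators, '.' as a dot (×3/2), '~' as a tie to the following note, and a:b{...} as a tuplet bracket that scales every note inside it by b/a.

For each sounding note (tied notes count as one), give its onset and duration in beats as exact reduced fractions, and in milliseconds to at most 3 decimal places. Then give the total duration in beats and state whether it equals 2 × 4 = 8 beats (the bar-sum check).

1) 0.0ms=0b +947.368ms=3b
2) 947.368ms=3b +496.241ms=11/7b
3) 1443.609ms=32/7b +180.451ms=4/7b
4) 1624.06ms=36/7b +360.902ms=8/7b
5) 1984.962ms=44/7b +180.451ms=4/7b
6) 2165.414ms=48/7b +180.451ms=4/7b
7) 2345.865ms=52/7b +180.451ms=4/7b
Σ=8b of 8 (190bpm 4/4) — PASS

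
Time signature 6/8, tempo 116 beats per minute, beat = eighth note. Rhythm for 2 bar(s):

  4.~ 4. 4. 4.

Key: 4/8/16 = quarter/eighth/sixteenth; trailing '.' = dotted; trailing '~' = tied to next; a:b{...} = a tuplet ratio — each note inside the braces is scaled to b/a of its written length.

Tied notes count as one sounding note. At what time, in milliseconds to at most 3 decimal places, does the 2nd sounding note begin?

1. 0.0ms @ 0 + 3103.448ms (6)
2. 3103.448ms @ 6 + 1551.724ms (3)
3. 4655.172ms @ 9 + 1551.724ms (3)

note 2 onset = 6b = 3103.448ms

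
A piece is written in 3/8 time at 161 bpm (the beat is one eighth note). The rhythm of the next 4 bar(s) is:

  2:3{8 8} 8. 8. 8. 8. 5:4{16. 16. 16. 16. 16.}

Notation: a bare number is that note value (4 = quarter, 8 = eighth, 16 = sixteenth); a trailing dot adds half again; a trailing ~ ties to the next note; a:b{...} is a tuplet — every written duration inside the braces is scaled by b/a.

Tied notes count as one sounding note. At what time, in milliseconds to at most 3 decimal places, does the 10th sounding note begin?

1. 0.0ms @ 0 + 559.006ms (3/2)
2. 559.006ms @ 3/2 + 559.006ms (3/2)
3. 1118.012ms @ 3 + 559.006ms (3/2)
4. 1677.019ms @ 9/2 + 559.006ms (3/2)
5. 2236.025ms @ 6 + 559.006ms (3/2)
6. 2795.031ms @ 15/2 + 559.006ms (3/2)
7. 3354.037ms @ 9 + 223.602ms (3/5)
8. 3577.64ms @ 48/5 + 223.602ms (3/5)
9. 3801.242ms @ 51/5 + 223.602ms (3/5)
10. 4024.845ms @ 54/5 + 223.602ms (3/5)
11. 4248.447ms @ 57/5 + 223.602ms (3/5)

note 10 onset = 54/5b = 4024.845ms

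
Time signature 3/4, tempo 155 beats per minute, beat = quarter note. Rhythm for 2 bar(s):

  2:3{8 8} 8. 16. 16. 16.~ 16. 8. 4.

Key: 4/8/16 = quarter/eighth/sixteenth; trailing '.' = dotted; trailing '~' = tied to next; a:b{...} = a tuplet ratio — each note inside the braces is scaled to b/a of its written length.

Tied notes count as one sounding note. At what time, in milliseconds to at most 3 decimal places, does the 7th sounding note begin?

note 7 onset = 15/4b = 1451.613ms

1. 0.0ms @ 0 + 290.323ms (3/4)
2. 290.323ms @ 3/4 + 290.323ms (3/4)
3. 580.645ms @ 3/2 + 290.323ms (3/4)
4. 870.968ms @ 9/4 + 145.161ms (3/8)
5. 1016.129ms @ 21/8 + 145.161ms (3/8)
6. 1161.29ms @ 3 + 290.323ms (3/4)
7. 1451.613ms @ 15/4 + 290.323ms (3/4)
8. 1741.935ms @ 9/2 + 580.645ms (3/2)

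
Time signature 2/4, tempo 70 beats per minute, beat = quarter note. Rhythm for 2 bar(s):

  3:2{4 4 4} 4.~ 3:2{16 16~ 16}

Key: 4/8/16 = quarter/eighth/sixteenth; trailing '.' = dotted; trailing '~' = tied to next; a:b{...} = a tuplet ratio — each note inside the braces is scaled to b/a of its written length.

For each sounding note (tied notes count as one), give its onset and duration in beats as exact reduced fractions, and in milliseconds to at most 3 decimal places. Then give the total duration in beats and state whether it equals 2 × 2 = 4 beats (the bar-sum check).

1) 0.0ms=0b +571.429ms=2/3b
2) 571.429ms=2/3b +571.429ms=2/3b
3) 1142.857ms=4/3b +571.429ms=2/3b
4) 1714.286ms=2b +1428.571ms=5/3b
5) 3142.857ms=11/3b +285.714ms=1/3b
Σ=4b of 4 (70bpm 2/4) — PASS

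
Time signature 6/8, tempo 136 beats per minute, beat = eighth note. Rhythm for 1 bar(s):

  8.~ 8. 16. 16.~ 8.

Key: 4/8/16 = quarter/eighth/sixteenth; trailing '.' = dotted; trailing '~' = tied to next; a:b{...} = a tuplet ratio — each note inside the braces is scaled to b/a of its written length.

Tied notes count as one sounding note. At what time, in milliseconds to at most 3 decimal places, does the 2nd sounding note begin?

1. 0.0ms @ 0 + 1323.529ms (3)
2. 1323.529ms @ 3 + 330.882ms (3/4)
3. 1654.412ms @ 15/4 + 992.647ms (9/4)

note 2 onset = 3b = 1323.529ms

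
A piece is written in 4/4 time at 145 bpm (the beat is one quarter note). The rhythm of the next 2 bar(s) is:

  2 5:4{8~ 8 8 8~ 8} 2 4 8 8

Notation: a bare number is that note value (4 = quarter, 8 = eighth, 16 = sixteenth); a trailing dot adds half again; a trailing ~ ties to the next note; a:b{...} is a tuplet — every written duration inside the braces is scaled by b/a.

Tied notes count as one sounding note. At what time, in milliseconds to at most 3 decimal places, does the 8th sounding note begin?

note 8 onset = 15/2b = 3103.448ms

1. 0.0ms @ 0 + 827.586ms (2)
2. 827.586ms @ 2 + 331.034ms (4/5)
3. 1158.621ms @ 14/5 + 165.517ms (2/5)
4. 1324.138ms @ 16/5 + 331.034ms (4/5)
5. 1655.172ms @ 4 + 827.586ms (2)
6. 2482.759ms @ 6 + 413.793ms (1)
7. 2896.552ms @ 7 + 206.897ms (1/2)
8. 3103.448ms @ 15/2 + 206.897ms (1/2)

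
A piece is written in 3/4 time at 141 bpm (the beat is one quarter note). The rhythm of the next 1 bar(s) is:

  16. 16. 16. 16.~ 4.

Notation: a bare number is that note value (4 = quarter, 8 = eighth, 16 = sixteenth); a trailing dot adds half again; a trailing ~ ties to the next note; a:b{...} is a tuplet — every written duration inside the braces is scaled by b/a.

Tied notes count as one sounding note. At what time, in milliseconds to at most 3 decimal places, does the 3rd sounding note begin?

1. 0.0ms @ 0 + 159.574ms (3/8)
2. 159.574ms @ 3/8 + 159.574ms (3/8)
3. 319.149ms @ 3/4 + 159.574ms (3/8)
4. 478.723ms @ 9/8 + 797.872ms (15/8)

note 3 onset = 3/4b = 319.149ms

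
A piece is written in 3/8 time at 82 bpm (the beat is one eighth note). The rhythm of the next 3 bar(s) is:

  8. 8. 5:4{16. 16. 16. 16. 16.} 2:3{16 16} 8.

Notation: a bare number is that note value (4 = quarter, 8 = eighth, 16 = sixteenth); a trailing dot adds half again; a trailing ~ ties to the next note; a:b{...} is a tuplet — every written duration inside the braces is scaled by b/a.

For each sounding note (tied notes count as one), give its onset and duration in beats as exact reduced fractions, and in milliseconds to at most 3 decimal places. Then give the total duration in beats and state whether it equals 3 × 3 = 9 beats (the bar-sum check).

1) 0.0ms=0b +1097.561ms=3/2b
2) 1097.561ms=3/2b +1097.561ms=3/2b
3) 2195.122ms=3b +439.024ms=3/5b
4) 2634.146ms=18/5b +439.024ms=3/5b
5) 3073.171ms=21/5b +439.024ms=3/5b
6) 3512.195ms=24/5b +439.024ms=3/5b
7) 3951.22ms=27/5b +439.024ms=3/5b
8) 4390.244ms=6b +548.78ms=3/4b
9) 4939.024ms=27/4b +548.78ms=3/4b
10) 5487.805ms=15/2b +1097.561ms=3/2b
Σ=9b of 9 (82bpm 3/8) — PASS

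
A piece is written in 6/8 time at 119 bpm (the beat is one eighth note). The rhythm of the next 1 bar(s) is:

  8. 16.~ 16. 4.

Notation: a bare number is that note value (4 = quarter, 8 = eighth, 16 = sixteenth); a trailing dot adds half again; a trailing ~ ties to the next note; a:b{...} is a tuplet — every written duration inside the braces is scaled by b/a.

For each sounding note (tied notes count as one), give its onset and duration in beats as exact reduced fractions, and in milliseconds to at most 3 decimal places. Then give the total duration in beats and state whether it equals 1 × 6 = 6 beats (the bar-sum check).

1) 0.0ms=0b +756.303ms=3/2b
2) 756.303ms=3/2b +756.303ms=3/2b
3) 1512.605ms=3b +1512.605ms=3b
Σ=6b of 6 (119bpm 6/8) — PASS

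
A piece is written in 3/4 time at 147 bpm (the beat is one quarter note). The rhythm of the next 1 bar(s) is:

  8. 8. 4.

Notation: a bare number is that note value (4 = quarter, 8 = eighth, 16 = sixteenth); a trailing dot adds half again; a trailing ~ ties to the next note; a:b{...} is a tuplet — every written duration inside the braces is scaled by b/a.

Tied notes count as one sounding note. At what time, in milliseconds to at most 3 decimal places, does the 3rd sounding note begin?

1. 0.0ms @ 0 + 306.122ms (3/4)
2. 306.122ms @ 3/4 + 306.122ms (3/4)
3. 612.245ms @ 3/2 + 612.245ms (3/2)

note 3 onset = 3/2b = 612.245ms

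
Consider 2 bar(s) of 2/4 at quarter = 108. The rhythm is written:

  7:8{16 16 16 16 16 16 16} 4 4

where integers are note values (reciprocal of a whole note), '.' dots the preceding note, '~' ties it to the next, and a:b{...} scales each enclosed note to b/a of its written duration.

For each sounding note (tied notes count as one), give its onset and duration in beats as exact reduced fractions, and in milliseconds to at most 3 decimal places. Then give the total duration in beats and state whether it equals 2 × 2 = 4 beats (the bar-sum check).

1) 0.0ms=0b +158.73ms=2/7b
2) 158.73ms=2/7b +158.73ms=2/7b
3) 317.46ms=4/7b +158.73ms=2/7b
4) 476.19ms=6/7b +158.73ms=2/7b
5) 634.921ms=8/7b +158.73ms=2/7b
6) 793.651ms=10/7b +158.73ms=2/7b
7) 952.381ms=12/7b +158.73ms=2/7b
8) 1111.111ms=2b +555.556ms=1b
9) 1666.667ms=3b +555.556ms=1b
Σ=4b of 4 (108bpm 2/4) — PASS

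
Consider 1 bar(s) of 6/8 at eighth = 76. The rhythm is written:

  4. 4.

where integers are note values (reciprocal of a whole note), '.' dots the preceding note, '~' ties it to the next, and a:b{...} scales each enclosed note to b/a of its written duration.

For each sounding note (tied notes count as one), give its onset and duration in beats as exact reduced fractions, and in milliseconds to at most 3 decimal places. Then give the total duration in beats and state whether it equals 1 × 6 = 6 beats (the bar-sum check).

1) 0.0ms=0b +2368.421ms=3b
2) 2368.421ms=3b +2368.421ms=3b
Σ=6b of 6 (76bpm 6/8) — PASS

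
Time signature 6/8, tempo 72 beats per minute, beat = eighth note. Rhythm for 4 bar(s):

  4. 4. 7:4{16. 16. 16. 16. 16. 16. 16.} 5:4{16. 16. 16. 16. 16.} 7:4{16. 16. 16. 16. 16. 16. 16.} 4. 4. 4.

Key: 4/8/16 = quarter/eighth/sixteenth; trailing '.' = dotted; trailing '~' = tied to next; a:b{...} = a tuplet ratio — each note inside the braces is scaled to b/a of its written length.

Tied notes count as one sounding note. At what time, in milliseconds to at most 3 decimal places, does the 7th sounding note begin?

1. 0.0ms @ 0 + 2500.0ms (3)
2. 2500.0ms @ 3 + 2500.0ms (3)
3. 5000.0ms @ 6 + 357.143ms (3/7)
4. 5357.143ms @ 45/7 + 357.143ms (3/7)
5. 5714.286ms @ 48/7 + 357.143ms (3/7)
6. 6071.429ms @ 51/7 + 357.143ms (3/7)
7. 6428.571ms @ 54/7 + 357.143ms (3/7)
8. 6785.714ms @ 57/7 + 357.143ms (3/7)
9. 7142.857ms @ 60/7 + 357.143ms (3/7)
10. 7500.0ms @ 9 + 500.0ms (3/5)
11. 8000.0ms @ 48/5 + 500.0ms (3/5)
12. 8500.0ms @ 51/5 + 500.0ms (3/5)
13. 9000.0ms @ 54/5 + 500.0ms (3/5)
14. 9500.0ms @ 57/5 + 500.0ms (3/5)
15. 10000.0ms @ 12 + 357.143ms (3/7)
16. 10357.143ms @ 87/7 + 357.143ms (3/7)
17. 10714.286ms @ 90/7 + 357.143ms (3/7)
18. 11071.429ms @ 93/7 + 357.143ms (3/7)
19. 11428.571ms @ 96/7 + 357.143ms (3/7)
20. 11785.714ms @ 99/7 + 357.143ms (3/7)
21. 12142.857ms @ 102/7 + 357.143ms (3/7)
22. 12500.0ms @ 15 + 2500.0ms (3)
23. 15000.0ms @ 18 + 2500.0ms (3)
24. 17500.0ms @ 21 + 2500.0ms (3)

note 7 onset = 54/7b = 6428.571ms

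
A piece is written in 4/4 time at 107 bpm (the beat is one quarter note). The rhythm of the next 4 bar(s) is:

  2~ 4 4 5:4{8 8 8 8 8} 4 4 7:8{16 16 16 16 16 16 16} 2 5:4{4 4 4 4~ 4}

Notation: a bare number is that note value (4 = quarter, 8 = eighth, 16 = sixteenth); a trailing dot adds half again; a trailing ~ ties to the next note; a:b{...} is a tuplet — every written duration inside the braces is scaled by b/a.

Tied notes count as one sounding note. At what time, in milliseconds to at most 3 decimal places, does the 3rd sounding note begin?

1. 0.0ms @ 0 + 1682.243ms (3)
2. 1682.243ms @ 3 + 560.748ms (1)
3. 2242.991ms @ 4 + 224.299ms (2/5)
4. 2467.29ms @ 22/5 + 224.299ms (2/5)
5. 2691.589ms @ 24/5 + 224.299ms (2/5)
6. 2915.888ms @ 26/5 + 224.299ms (2/5)
7. 3140.187ms @ 28/5 + 224.299ms (2/5)
8. 3364.486ms @ 6 + 560.748ms (1)
9. 3925.234ms @ 7 + 560.748ms (1)
10. 4485.981ms @ 8 + 160.214ms (2/7)
11. 4646.195ms @ 58/7 + 160.214ms (2/7)
12. 4806.409ms @ 60/7 + 160.214ms (2/7)
13. 4966.622ms @ 62/7 + 160.214ms (2/7)
14. 5126.836ms @ 64/7 + 160.214ms (2/7)
15. 5287.049ms @ 66/7 + 160.214ms (2/7)
16. 5447.263ms @ 68/7 + 160.214ms (2/7)
17. 5607.477ms @ 10 + 1121.495ms (2)
18. 6728.972ms @ 12 + 448.598ms (4/5)
19. 7177.57ms @ 64/5 + 448.598ms (4/5)
20. 7626.168ms @ 68/5 + 448.598ms (4/5)
21. 8074.766ms @ 72/5 + 897.196ms (8/5)

note 3 onset = 4b = 2242.991ms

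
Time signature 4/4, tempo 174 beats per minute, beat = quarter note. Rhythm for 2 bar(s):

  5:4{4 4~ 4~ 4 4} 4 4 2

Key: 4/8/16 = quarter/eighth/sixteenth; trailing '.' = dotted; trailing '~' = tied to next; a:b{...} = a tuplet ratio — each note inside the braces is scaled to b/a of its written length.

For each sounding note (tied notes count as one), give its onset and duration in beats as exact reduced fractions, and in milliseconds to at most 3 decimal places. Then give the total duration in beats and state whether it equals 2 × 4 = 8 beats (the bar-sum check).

1) 0.0ms=0b +275.862ms=4/5b
2) 275.862ms=4/5b +827.586ms=12/5b
3) 1103.448ms=16/5b +275.862ms=4/5b
4) 1379.31ms=4b +344.828ms=1b
5) 1724.138ms=5b +344.828ms=1b
6) 2068.966ms=6b +689.655ms=2b
Σ=8b of 8 (174bpm 4/4) — PASS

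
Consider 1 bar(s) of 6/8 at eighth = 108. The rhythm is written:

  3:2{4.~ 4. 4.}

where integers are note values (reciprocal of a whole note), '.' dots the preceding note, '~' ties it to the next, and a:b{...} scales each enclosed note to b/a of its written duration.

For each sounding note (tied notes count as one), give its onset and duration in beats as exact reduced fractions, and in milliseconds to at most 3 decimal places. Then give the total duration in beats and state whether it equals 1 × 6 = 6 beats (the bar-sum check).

1) 0.0ms=0b +2222.222ms=4b
2) 2222.222ms=4b +1111.111ms=2b
Σ=6b of 6 (108bpm 6/8) — PASS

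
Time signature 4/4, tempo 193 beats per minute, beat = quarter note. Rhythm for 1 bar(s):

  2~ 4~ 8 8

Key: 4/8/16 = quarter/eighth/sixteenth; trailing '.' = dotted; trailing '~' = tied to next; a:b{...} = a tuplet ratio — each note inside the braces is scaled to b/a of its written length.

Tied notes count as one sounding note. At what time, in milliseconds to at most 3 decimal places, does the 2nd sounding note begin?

note 2 onset = 7/2b = 1088.083ms

1. 0.0ms @ 0 + 1088.083ms (7/2)
2. 1088.083ms @ 7/2 + 155.44ms (1/2)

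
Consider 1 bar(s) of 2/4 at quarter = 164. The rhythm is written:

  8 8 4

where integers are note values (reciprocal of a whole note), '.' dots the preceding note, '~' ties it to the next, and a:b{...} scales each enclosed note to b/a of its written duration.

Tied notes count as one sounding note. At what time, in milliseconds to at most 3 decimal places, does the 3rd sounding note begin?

note 3 onset = 1b = 365.854ms

1. 0.0ms @ 0 + 182.927ms (1/2)
2. 182.927ms @ 1/2 + 182.927ms (1/2)
3. 365.854ms @ 1 + 365.854ms (1)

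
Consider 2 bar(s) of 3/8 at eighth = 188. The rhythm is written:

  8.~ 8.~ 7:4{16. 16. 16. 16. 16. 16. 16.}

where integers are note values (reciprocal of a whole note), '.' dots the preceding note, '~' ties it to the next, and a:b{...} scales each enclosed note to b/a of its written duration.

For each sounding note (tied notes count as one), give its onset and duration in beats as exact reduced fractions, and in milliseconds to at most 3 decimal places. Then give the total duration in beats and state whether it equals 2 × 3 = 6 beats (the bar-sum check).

1) 0.0ms=0b +1094.225ms=24/7b
2) 1094.225ms=24/7b +136.778ms=3/7b
3) 1231.003ms=27/7b +136.778ms=3/7b
4) 1367.781ms=30/7b +136.778ms=3/7b
5) 1504.559ms=33/7b +136.778ms=3/7b
6) 1641.337ms=36/7b +136.778ms=3/7b
7) 1778.116ms=39/7b +136.778ms=3/7b
Σ=6b of 6 (188bpm 3/8) — PASS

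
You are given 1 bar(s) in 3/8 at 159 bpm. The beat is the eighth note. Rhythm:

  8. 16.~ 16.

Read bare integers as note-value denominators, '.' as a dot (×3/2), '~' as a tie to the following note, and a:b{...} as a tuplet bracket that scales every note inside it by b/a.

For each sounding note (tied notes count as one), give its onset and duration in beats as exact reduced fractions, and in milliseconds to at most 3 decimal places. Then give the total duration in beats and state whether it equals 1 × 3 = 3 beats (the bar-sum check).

1) 0.0ms=0b +566.038ms=3/2b
2) 566.038ms=3/2b +566.038ms=3/2b
Σ=3b of 3 (159bpm 3/8) — PASS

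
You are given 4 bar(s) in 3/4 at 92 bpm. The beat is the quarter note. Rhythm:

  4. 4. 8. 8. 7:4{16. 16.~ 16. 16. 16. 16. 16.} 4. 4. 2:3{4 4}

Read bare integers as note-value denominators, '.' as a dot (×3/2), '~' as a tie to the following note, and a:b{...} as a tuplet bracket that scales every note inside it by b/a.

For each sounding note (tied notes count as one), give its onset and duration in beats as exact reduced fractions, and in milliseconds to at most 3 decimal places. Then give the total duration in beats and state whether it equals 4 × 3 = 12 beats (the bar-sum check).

1) 0.0ms=0b +978.261ms=3/2b
2) 978.261ms=3/2b +978.261ms=3/2b
3) 1956.522ms=3b +489.13ms=3/4b
4) 2445.652ms=15/4b +489.13ms=3/4b
5) 2934.783ms=9/2b +139.752ms=3/14b
6) 3074.534ms=33/7b +279.503ms=3/7b
7) 3354.037ms=36/7b +139.752ms=3/14b
8) 3493.789ms=75/14b +139.752ms=3/14b
9) 3633.54ms=39/7b +139.752ms=3/14b
10) 3773.292ms=81/14b +139.752ms=3/14b
11) 3913.043ms=6b +978.261ms=3/2b
12) 4891.304ms=15/2b +978.261ms=3/2b
13) 5869.565ms=9b +978.261ms=3/2b
14) 6847.826ms=21/2b +978.261ms=3/2b
Σ=12b of 12 (92bpm 3/4) — PASS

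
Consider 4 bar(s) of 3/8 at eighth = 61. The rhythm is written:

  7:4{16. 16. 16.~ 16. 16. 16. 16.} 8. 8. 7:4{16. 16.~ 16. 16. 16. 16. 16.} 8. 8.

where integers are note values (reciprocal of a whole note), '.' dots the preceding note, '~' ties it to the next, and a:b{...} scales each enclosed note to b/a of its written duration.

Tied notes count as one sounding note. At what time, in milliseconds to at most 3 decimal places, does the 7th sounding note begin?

note 7 onset = 3b = 2950.82ms

1. 0.0ms @ 0 + 421.546ms (3/7)
2. 421.546ms @ 3/7 + 421.546ms (3/7)
3. 843.091ms @ 6/7 + 843.091ms (6/7)
4. 1686.183ms @ 12/7 + 421.546ms (3/7)
5. 2107.728ms @ 15/7 + 421.546ms (3/7)
6. 2529.274ms @ 18/7 + 421.546ms (3/7)
7. 2950.82ms @ 3 + 1475.41ms (3/2)
8. 4426.23ms @ 9/2 + 1475.41ms (3/2)
9. 5901.639ms @ 6 + 421.546ms (3/7)
10. 6323.185ms @ 45/7 + 843.091ms (6/7)
11. 7166.276ms @ 51/7 + 421.546ms (3/7)
12. 7587.822ms @ 54/7 + 421.546ms (3/7)
13. 8009.368ms @ 57/7 + 421.546ms (3/7)
14. 8430.913ms @ 60/7 + 421.546ms (3/7)
15. 8852.459ms @ 9 + 1475.41ms (3/2)
16. 10327.869ms @ 21/2 + 1475.41ms (3/2)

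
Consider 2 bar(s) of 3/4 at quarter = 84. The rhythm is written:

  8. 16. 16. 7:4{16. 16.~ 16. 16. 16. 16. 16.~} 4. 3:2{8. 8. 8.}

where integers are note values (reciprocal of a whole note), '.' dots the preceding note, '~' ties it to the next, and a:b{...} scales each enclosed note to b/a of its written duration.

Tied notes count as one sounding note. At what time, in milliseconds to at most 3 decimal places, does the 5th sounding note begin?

1. 0.0ms @ 0 + 535.714ms (3/4)
2. 535.714ms @ 3/4 + 267.857ms (3/8)
3. 803.571ms @ 9/8 + 267.857ms (3/8)
4. 1071.429ms @ 3/2 + 153.061ms (3/14)
5. 1224.49ms @ 12/7 + 306.122ms (3/7)
6. 1530.612ms @ 15/7 + 153.061ms (3/14)
7. 1683.673ms @ 33/14 + 153.061ms (3/14)
8. 1836.735ms @ 18/7 + 153.061ms (3/14)
9. 1989.796ms @ 39/14 + 1224.49ms (12/7)
10. 3214.286ms @ 9/2 + 357.143ms (1/2)
11. 3571.429ms @ 5 + 357.143ms (1/2)
12. 3928.571ms @ 11/2 + 357.143ms (1/2)

note 5 onset = 12/7b = 1224.49ms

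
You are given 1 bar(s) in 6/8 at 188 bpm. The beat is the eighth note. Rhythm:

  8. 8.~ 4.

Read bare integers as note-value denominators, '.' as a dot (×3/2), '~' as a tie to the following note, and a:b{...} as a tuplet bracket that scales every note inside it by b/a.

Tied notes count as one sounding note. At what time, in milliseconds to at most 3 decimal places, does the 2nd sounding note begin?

note 2 onset = 3/2b = 478.723ms

1. 0.0ms @ 0 + 478.723ms (3/2)
2. 478.723ms @ 3/2 + 1436.17ms (9/2)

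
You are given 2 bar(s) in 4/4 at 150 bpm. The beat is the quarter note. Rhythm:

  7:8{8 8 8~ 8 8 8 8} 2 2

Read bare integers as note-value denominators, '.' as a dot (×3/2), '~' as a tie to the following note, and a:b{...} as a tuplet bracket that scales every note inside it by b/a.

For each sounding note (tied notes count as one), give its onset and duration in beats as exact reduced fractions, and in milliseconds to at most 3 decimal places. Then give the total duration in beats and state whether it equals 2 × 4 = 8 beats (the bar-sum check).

1) 0.0ms=0b +228.571ms=4/7b
2) 228.571ms=4/7b +228.571ms=4/7b
3) 457.143ms=8/7b +457.143ms=8/7b
4) 914.286ms=16/7b +228.571ms=4/7b
5) 1142.857ms=20/7b +228.571ms=4/7b
6) 1371.429ms=24/7b +228.571ms=4/7b
7) 1600.0ms=4b +800.0ms=2b
8) 2400.0ms=6b +800.0ms=2b
Σ=8b of 8 (150bpm 4/4) — PASS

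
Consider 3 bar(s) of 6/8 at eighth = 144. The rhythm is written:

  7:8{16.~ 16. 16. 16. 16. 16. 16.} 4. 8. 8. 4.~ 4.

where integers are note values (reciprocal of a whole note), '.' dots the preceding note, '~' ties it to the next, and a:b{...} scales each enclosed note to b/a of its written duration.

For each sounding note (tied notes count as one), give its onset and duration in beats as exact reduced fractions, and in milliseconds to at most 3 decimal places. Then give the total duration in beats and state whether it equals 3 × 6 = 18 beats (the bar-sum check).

1) 0.0ms=0b +714.286ms=12/7b
2) 714.286ms=12/7b +357.143ms=6/7b
3) 1071.429ms=18/7b +357.143ms=6/7b
4) 1428.571ms=24/7b +357.143ms=6/7b
5) 1785.714ms=30/7b +357.143ms=6/7b
6) 2142.857ms=36/7b +357.143ms=6/7b
7) 2500.0ms=6b +1250.0ms=3b
8) 3750.0ms=9b +625.0ms=3/2b
9) 4375.0ms=21/2b +625.0ms=3/2b
10) 5000.0ms=12b +2500.0ms=6b
Σ=18b of 18 (144bpm 6/8) — PASS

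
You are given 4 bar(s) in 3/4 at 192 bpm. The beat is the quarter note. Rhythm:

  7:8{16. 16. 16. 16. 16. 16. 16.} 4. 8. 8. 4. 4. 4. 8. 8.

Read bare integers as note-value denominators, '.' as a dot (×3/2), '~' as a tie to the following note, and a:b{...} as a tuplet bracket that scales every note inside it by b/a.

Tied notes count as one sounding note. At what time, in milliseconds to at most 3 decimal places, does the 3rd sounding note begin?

1. 0.0ms @ 0 + 133.929ms (3/7)
2. 133.929ms @ 3/7 + 133.929ms (3/7)
3. 267.857ms @ 6/7 + 133.929ms (3/7)
4. 401.786ms @ 9/7 + 133.929ms (3/7)
5. 535.714ms @ 12/7 + 133.929ms (3/7)
6. 669.643ms @ 15/7 + 133.929ms (3/7)
7. 803.571ms @ 18/7 + 133.929ms (3/7)
8. 937.5ms @ 3 + 468.75ms (3/2)
9. 1406.25ms @ 9/2 + 234.375ms (3/4)
10. 1640.625ms @ 21/4 + 234.375ms (3/4)
11. 1875.0ms @ 6 + 468.75ms (3/2)
12. 2343.75ms @ 15/2 + 468.75ms (3/2)
13. 2812.5ms @ 9 + 468.75ms (3/2)
14. 3281.25ms @ 21/2 + 234.375ms (3/4)
15. 3515.625ms @ 45/4 + 234.375ms (3/4)

note 3 onset = 6/7b = 267.857ms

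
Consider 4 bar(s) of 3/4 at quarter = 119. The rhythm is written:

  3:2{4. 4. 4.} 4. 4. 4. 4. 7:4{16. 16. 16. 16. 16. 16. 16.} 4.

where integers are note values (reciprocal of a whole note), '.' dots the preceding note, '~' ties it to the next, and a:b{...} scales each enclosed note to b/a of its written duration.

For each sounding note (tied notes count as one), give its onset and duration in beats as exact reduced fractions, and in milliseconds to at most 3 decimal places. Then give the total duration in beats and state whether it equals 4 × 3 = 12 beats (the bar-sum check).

1) 0.0ms=0b +504.202ms=1b
2) 504.202ms=1b +504.202ms=1b
3) 1008.403ms=2b +504.202ms=1b
4) 1512.605ms=3b +756.303ms=3/2b
5) 2268.908ms=9/2b +756.303ms=3/2b
6) 3025.21ms=6b +756.303ms=3/2b
7) 3781.513ms=15/2b +756.303ms=3/2b
8) 4537.815ms=9b +108.043ms=3/14b
9) 4645.858ms=129/14b +108.043ms=3/14b
10) 4753.902ms=66/7b +108.043ms=3/14b
11) 4861.945ms=135/14b +108.043ms=3/14b
12) 4969.988ms=69/7b +108.043ms=3/14b
13) 5078.031ms=141/14b +108.043ms=3/14b
14) 5186.074ms=72/7b +108.043ms=3/14b
15) 5294.118ms=21/2b +756.303ms=3/2b
Σ=12b of 12 (119bpm 3/4) — PASS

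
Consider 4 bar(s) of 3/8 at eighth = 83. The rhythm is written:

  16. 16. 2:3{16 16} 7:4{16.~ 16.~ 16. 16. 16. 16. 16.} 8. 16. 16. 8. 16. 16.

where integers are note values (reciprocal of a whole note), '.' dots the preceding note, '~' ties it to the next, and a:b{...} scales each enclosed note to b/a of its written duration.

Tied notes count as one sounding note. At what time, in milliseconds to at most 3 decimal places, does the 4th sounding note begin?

1. 0.0ms @ 0 + 542.169ms (3/4)
2. 542.169ms @ 3/4 + 542.169ms (3/4)
3. 1084.337ms @ 3/2 + 542.169ms (3/4)
4. 1626.506ms @ 9/4 + 542.169ms (3/4)
5. 2168.675ms @ 3 + 929.432ms (9/7)
6. 3098.107ms @ 30/7 + 309.811ms (3/7)
7. 3407.917ms @ 33/7 + 309.811ms (3/7)
8. 3717.728ms @ 36/7 + 309.811ms (3/7)
9. 4027.539ms @ 39/7 + 309.811ms (3/7)
10. 4337.349ms @ 6 + 1084.337ms (3/2)
11. 5421.687ms @ 15/2 + 542.169ms (3/4)
12. 5963.855ms @ 33/4 + 542.169ms (3/4)
13. 6506.024ms @ 9 + 1084.337ms (3/2)
14. 7590.361ms @ 21/2 + 542.169ms (3/4)
15. 8132.53ms @ 45/4 + 542.169ms (3/4)

note 4 onset = 9/4b = 1626.506ms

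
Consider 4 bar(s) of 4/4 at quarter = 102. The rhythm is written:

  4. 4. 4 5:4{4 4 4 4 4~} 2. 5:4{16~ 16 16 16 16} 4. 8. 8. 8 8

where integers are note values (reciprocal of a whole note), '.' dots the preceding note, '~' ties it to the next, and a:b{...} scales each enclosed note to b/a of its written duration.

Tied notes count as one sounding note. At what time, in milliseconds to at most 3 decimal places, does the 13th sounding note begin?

note 13 onset = 12b = 7058.824ms

1. 0.0ms @ 0 + 882.353ms (3/2)
2. 882.353ms @ 3/2 + 882.353ms (3/2)
3. 1764.706ms @ 3 + 588.235ms (1)
4. 2352.941ms @ 4 + 470.588ms (4/5)
5. 2823.529ms @ 24/5 + 470.588ms (4/5)
6. 3294.118ms @ 28/5 + 470.588ms (4/5)
7. 3764.706ms @ 32/5 + 470.588ms (4/5)
8. 4235.294ms @ 36/5 + 2235.294ms (19/5)
9. 6470.588ms @ 11 + 235.294ms (2/5)
10. 6705.882ms @ 57/5 + 117.647ms (1/5)
11. 6823.529ms @ 58/5 + 117.647ms (1/5)
12. 6941.176ms @ 59/5 + 117.647ms (1/5)
13. 7058.824ms @ 12 + 882.353ms (3/2)
14. 7941.176ms @ 27/2 + 441.176ms (3/4)
15. 8382.353ms @ 57/4 + 441.176ms (3/4)
16. 8823.529ms @ 15 + 294.118ms (1/2)
17. 9117.647ms @ 31/2 + 294.118ms (1/2)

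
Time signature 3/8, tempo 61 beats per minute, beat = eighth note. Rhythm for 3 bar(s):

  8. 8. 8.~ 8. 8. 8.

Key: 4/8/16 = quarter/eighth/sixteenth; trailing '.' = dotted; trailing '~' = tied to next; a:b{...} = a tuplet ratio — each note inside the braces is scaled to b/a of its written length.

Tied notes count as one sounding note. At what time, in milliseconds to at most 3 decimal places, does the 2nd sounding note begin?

note 2 onset = 3/2b = 1475.41ms

1. 0.0ms @ 0 + 1475.41ms (3/2)
2. 1475.41ms @ 3/2 + 1475.41ms (3/2)
3. 2950.82ms @ 3 + 2950.82ms (3)
4. 5901.639ms @ 6 + 1475.41ms (3/2)
5. 7377.049ms @ 15/2 + 1475.41ms (3/2)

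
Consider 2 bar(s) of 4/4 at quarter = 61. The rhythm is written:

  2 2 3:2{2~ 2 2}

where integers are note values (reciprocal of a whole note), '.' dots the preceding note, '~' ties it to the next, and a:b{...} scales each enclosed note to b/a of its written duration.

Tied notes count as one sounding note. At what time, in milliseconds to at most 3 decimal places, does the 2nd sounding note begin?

note 2 onset = 2b = 1967.213ms

1. 0.0ms @ 0 + 1967.213ms (2)
2. 1967.213ms @ 2 + 1967.213ms (2)
3. 3934.426ms @ 4 + 2622.951ms (8/3)
4. 6557.377ms @ 20/3 + 1311.475ms (4/3)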